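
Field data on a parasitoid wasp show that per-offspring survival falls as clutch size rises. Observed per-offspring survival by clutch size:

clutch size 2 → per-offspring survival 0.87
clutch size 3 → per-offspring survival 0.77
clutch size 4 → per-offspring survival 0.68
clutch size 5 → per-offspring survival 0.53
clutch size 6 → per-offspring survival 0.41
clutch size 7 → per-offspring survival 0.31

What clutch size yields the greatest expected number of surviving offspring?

4

Expected surviving offspring = c × s(c):
  c=2: 2 × 0.87 = 1.740
  c=3: 3 × 0.77 = 2.310
  c=4: 4 × 0.68 = 2.720
  c=5: 5 × 0.53 = 2.650
  c=6: 6 × 0.41 = 2.460
  c=7: 7 × 0.31 = 2.170
Maximum at c = 4 (2.720 surviving offspring).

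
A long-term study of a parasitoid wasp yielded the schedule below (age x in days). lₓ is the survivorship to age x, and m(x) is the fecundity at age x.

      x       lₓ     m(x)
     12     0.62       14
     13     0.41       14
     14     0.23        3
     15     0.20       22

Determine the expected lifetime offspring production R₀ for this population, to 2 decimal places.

19.51

R₀ = Σ lₓ m(x):
  age 12: 0.62 × 14 = 8.6800
  age 13: 0.41 × 14 = 5.7400
  age 14: 0.23 × 3 = 0.6900
  age 15: 0.20 × 22 = 4.4000
R₀ = 8.6800 + 5.7400 + 0.6900 + 4.4000 = 19.5100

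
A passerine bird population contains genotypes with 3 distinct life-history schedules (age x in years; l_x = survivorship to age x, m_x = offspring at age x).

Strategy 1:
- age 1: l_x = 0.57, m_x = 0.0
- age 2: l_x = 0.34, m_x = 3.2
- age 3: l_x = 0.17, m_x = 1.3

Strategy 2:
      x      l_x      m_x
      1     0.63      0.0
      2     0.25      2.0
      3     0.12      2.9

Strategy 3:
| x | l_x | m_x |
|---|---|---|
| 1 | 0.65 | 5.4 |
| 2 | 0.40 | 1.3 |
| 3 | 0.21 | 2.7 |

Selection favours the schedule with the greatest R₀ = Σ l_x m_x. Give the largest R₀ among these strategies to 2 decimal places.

4.60

Strategy 1: R₀ = 0.57×0.0 + 0.34×3.2 + 0.17×1.3 = 1.3090
Strategy 2: R₀ = 0.63×0.0 + 0.25×2.0 + 0.12×2.9 = 0.8480
Strategy 3: R₀ = 0.65×5.4 + 0.40×1.3 + 0.21×2.7 = 4.5970
Highest R₀: strategy 3 with 4.5970.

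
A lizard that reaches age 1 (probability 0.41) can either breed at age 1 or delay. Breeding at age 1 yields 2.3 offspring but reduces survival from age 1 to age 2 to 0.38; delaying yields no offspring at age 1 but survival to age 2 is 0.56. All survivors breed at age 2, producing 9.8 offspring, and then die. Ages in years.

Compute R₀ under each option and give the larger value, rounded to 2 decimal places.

breed at age 1: R₀ = 0.41 × (2.3 + 0.38 × 9.8) = 0.41 × 6.0240 = 2.4698
delay to age 2: R₀ = 0.41 × (0.56 × 9.8) = 0.41 × 5.4880 = 2.2501
Higher: breed at age 1 (2.4698).

2.47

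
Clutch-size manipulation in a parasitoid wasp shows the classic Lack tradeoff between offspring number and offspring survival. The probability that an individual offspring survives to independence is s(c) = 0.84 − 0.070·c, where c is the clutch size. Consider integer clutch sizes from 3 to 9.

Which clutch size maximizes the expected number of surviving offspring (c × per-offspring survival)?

6

Expected surviving offspring = c × s(c):
  c=3: 3 × 0.630 = 1.890
  c=4: 4 × 0.560 = 2.240
  c=5: 5 × 0.490 = 2.450
  c=6: 6 × 0.420 = 2.520
  c=7: 7 × 0.350 = 2.450
  c=8: 8 × 0.280 = 2.240
  c=9: 9 × 0.210 = 1.890
Maximum at c = 6 (2.520 surviving offspring).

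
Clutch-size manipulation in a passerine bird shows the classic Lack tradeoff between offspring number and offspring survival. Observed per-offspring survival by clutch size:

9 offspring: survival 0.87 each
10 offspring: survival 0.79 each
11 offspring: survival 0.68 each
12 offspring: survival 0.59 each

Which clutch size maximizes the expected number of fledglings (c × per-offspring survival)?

10

Expected fledglings = c × s(c):
  c=9: 9 × 0.87 = 7.830
  c=10: 10 × 0.79 = 7.900
  c=11: 11 × 0.68 = 7.480
  c=12: 12 × 0.59 = 7.080
Maximum at c = 10 (7.900 fledglings).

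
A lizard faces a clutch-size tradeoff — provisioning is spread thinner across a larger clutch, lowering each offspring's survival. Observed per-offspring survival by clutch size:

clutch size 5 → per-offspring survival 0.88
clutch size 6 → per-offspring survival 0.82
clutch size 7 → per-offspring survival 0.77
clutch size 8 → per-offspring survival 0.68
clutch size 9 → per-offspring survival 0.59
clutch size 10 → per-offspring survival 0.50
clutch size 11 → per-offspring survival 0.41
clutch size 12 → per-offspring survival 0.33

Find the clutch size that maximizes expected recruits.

Expected recruits = c × s(c):
  c=5: 5 × 0.88 = 4.400
  c=6: 6 × 0.82 = 4.920
  c=7: 7 × 0.77 = 5.390
  c=8: 8 × 0.68 = 5.440
  c=9: 9 × 0.59 = 5.310
  c=10: 10 × 0.50 = 5.000
  c=11: 11 × 0.41 = 4.510
  c=12: 12 × 0.33 = 3.960
Maximum at c = 8 (5.440 recruits).

8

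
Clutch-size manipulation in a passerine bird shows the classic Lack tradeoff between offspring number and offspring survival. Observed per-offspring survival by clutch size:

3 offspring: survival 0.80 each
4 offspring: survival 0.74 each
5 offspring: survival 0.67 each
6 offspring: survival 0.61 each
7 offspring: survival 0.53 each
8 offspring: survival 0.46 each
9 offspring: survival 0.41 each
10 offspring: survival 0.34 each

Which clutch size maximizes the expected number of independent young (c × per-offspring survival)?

7

Expected independent young = c × s(c):
  c=3: 3 × 0.80 = 2.400
  c=4: 4 × 0.74 = 2.960
  c=5: 5 × 0.67 = 3.350
  c=6: 6 × 0.61 = 3.660
  c=7: 7 × 0.53 = 3.710
  c=8: 8 × 0.46 = 3.680
  c=9: 9 × 0.41 = 3.690
  c=10: 10 × 0.34 = 3.400
Maximum at c = 7 (3.710 independent young).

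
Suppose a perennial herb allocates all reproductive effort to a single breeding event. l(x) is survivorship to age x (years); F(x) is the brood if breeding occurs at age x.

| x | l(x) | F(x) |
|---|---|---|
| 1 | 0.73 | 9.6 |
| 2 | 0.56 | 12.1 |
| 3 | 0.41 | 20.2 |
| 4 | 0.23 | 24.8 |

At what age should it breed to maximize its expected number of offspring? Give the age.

3

Expected offspring if breeding at age x = l(x) × F(x):
  age 1: 0.73 × 9.6 = 7.008
  age 2: 0.56 × 12.1 = 6.776
  age 3: 0.41 × 20.2 = 8.282
  age 4: 0.23 × 24.8 = 5.704
Maximum at age 3 (8.282).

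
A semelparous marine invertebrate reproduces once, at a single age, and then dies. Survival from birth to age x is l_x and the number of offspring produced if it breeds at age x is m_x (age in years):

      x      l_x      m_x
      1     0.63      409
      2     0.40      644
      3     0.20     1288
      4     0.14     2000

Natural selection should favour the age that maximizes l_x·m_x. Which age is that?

Expected offspring if breeding at age x = l_x × m_x:
  age 1: 0.63 × 409 = 257.670
  age 2: 0.40 × 644 = 257.600
  age 3: 0.20 × 1288 = 257.600
  age 4: 0.14 × 2000 = 280.000
Maximum at age 4 (280.000).

4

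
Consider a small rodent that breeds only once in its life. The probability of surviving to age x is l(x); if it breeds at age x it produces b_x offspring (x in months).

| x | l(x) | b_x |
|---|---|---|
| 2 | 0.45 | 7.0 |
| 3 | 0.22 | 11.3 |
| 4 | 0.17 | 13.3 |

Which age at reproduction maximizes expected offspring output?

Expected offspring if breeding at age x = l(x) × b_x:
  age 2: 0.45 × 7.0 = 3.150
  age 3: 0.22 × 11.3 = 2.486
  age 4: 0.17 × 13.3 = 2.261
Maximum at age 2 (3.150).

2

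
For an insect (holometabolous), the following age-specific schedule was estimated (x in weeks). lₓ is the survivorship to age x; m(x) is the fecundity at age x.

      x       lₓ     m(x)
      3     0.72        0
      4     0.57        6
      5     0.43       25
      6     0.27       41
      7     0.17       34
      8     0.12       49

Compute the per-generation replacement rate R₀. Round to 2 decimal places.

R₀ = Σ lₓ m(x):
  age 3: 0.72 × 0 = 0.0000
  age 4: 0.57 × 6 = 3.4200
  age 5: 0.43 × 25 = 10.7500
  age 6: 0.27 × 41 = 11.0700
  age 7: 0.17 × 34 = 5.7800
  age 8: 0.12 × 49 = 5.8800
R₀ = 0.0000 + 3.4200 + 10.7500 + 11.0700 + 5.7800 + 5.8800 = 36.9000

36.90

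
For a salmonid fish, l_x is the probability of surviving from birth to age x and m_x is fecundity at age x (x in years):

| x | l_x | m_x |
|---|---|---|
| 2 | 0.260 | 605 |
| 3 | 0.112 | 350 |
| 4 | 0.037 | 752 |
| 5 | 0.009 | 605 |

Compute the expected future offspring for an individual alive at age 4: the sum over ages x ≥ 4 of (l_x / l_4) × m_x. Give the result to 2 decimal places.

899.16

l_4 = 0.037. Conditional survival from age 4 to x is l_x / l_4.
  x=4: (0.037/0.037) × 752 = 752.0000
  x=5: (0.009/0.037) × 605 = 147.1622
Sum = 752.0000 + 147.1622 = 899.1622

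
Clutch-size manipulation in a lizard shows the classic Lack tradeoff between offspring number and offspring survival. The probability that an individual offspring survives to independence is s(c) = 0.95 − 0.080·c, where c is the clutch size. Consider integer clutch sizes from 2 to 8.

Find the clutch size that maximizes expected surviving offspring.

6

Expected surviving offspring = c × s(c):
  c=2: 2 × 0.790 = 1.580
  c=3: 3 × 0.710 = 2.130
  c=4: 4 × 0.630 = 2.520
  c=5: 5 × 0.550 = 2.750
  c=6: 6 × 0.470 = 2.820
  c=7: 7 × 0.390 = 2.730
  c=8: 8 × 0.310 = 2.480
Maximum at c = 6 (2.820 surviving offspring).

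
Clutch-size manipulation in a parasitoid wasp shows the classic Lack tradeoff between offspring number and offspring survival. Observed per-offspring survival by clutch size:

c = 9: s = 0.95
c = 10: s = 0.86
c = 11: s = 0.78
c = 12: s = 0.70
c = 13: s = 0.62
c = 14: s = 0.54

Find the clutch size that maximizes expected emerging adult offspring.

Expected emerging adult offspring = c × s(c):
  c=9: 9 × 0.95 = 8.550
  c=10: 10 × 0.86 = 8.600
  c=11: 11 × 0.78 = 8.580
  c=12: 12 × 0.70 = 8.400
  c=13: 13 × 0.62 = 8.060
  c=14: 14 × 0.54 = 7.560
Maximum at c = 10 (8.600 emerging adult offspring).

10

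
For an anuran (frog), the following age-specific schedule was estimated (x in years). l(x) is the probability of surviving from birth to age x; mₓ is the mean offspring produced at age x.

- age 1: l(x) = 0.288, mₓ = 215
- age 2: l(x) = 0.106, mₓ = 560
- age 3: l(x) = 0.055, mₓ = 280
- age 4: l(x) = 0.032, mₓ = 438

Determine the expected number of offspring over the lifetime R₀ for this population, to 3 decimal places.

R₀ = Σ l(x) mₓ:
  age 1: 0.288 × 215 = 61.9200
  age 2: 0.106 × 560 = 59.3600
  age 3: 0.055 × 280 = 15.4000
  age 4: 0.032 × 438 = 14.0160
R₀ = 61.9200 + 59.3600 + 15.4000 + 14.0160 = 150.6960

150.696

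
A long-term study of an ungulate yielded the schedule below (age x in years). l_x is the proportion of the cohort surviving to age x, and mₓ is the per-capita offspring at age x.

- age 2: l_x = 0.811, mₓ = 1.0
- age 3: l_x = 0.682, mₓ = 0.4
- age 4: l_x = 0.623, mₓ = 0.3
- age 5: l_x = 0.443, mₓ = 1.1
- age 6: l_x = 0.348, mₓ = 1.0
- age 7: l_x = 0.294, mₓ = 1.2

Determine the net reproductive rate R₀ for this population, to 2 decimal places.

R₀ = Σ l_x mₓ:
  age 2: 0.811 × 1.0 = 0.8110
  age 3: 0.682 × 0.4 = 0.2728
  age 4: 0.623 × 0.3 = 0.1869
  age 5: 0.443 × 1.1 = 0.4873
  age 6: 0.348 × 1.0 = 0.3480
  age 7: 0.294 × 1.2 = 0.3528
R₀ = 0.8110 + 0.2728 + 0.1869 + 0.4873 + 0.3480 + 0.3528 = 2.4588

2.46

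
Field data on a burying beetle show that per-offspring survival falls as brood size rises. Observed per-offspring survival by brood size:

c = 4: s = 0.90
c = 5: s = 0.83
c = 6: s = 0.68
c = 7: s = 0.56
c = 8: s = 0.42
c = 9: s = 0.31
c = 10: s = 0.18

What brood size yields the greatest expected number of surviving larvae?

Expected surviving larvae = c × s(c):
  c=4: 4 × 0.90 = 3.600
  c=5: 5 × 0.83 = 4.150
  c=6: 6 × 0.68 = 4.080
  c=7: 7 × 0.56 = 3.920
  c=8: 8 × 0.42 = 3.360
  c=9: 9 × 0.31 = 2.790
  c=10: 10 × 0.18 = 1.800
Maximum at c = 5 (4.150 surviving larvae).

5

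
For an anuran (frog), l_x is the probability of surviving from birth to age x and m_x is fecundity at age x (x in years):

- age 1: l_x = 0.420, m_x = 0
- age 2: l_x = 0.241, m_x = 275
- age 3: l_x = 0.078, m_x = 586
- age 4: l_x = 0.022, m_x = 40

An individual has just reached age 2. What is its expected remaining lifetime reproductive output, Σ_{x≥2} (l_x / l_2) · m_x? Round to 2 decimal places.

l_2 = 0.241. Conditional survival from age 2 to x is l_x / l_2.
  x=2: (0.241/0.241) × 275 = 275.0000
  x=3: (0.078/0.241) × 586 = 189.6598
  x=4: (0.022/0.241) × 40 = 3.6515
Sum = 275.0000 + 189.6598 + 3.6515 = 468.3112

468.31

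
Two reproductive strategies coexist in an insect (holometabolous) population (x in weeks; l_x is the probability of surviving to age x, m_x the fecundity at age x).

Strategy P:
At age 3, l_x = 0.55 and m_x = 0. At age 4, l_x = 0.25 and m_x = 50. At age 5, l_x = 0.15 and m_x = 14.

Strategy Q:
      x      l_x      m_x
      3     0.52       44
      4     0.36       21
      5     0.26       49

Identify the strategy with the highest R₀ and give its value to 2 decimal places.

43.18

Strategy P: R₀ = 0.55×0 + 0.25×50 + 0.15×14 = 14.6000
Strategy Q: R₀ = 0.52×44 + 0.36×21 + 0.26×49 = 43.1800
Highest R₀: strategy Q with 43.1800.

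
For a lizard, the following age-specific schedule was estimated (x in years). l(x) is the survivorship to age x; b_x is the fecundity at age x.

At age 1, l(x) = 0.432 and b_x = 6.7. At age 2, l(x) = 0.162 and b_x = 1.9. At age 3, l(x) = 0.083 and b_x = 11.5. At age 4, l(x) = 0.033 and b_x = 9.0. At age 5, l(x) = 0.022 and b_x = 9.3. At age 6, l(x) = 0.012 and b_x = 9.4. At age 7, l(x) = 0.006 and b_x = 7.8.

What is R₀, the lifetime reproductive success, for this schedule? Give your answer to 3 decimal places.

R₀ = Σ l(x) b_x:
  age 1: 0.432 × 6.7 = 2.8944
  age 2: 0.162 × 1.9 = 0.3078
  age 3: 0.083 × 11.5 = 0.9545
  age 4: 0.033 × 9.0 = 0.2970
  age 5: 0.022 × 9.3 = 0.2046
  age 6: 0.012 × 9.4 = 0.1128
  age 7: 0.006 × 7.8 = 0.0468
R₀ = 2.8944 + 0.3078 + 0.9545 + 0.2970 + 0.2046 + 0.1128 + 0.0468 = 4.8179

4.818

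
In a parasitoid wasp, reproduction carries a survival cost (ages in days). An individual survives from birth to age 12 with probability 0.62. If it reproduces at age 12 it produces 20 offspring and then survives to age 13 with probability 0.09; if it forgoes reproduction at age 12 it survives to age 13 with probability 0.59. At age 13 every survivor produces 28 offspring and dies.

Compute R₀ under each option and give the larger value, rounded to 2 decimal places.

13.96

breed at age 12: R₀ = 0.62 × (20 + 0.09 × 28) = 0.62 × 22.5200 = 13.9624
delay to age 13: R₀ = 0.62 × (0.59 × 28) = 0.62 × 16.5200 = 10.2424
Higher: breed at age 12 (13.9624).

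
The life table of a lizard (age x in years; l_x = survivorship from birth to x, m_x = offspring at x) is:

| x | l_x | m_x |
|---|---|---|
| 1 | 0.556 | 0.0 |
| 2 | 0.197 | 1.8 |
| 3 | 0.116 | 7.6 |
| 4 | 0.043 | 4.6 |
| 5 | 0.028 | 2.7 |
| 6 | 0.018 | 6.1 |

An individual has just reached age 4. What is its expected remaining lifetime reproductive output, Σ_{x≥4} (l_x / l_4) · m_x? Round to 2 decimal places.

8.91

l_4 = 0.043. Conditional survival from age 4 to x is l_x / l_4.
  x=4: (0.043/0.043) × 4.6 = 4.6000
  x=5: (0.028/0.043) × 2.7 = 1.7581
  x=6: (0.018/0.043) × 6.1 = 2.5535
Sum = 4.6000 + 1.7581 + 2.5535 = 8.9116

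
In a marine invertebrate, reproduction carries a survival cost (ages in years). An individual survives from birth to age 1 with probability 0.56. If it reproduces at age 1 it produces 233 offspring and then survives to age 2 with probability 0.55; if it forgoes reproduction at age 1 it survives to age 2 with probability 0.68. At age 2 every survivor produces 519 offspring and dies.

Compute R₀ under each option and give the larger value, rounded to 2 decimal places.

breed at age 1: R₀ = 0.56 × (233 + 0.55 × 519) = 0.56 × 518.4500 = 290.3320
delay to age 2: R₀ = 0.56 × (0.68 × 519) = 0.56 × 352.9200 = 197.6352
Higher: breed at age 1 (290.3320).

290.33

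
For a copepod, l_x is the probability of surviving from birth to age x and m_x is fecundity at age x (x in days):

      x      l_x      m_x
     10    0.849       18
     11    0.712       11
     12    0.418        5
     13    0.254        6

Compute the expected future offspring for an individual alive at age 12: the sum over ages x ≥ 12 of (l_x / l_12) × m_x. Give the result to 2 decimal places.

8.65

l_12 = 0.418. Conditional survival from age 12 to x is l_x / l_12.
  x=12: (0.418/0.418) × 5 = 5.0000
  x=13: (0.254/0.418) × 6 = 3.6459
Sum = 5.0000 + 3.6459 = 8.6459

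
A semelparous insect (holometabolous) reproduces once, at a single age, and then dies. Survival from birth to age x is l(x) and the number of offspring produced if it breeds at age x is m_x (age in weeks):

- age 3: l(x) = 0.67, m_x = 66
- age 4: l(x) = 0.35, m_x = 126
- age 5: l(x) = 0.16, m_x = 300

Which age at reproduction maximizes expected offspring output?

5

Expected offspring if breeding at age x = l(x) × m_x:
  age 3: 0.67 × 66 = 44.220
  age 4: 0.35 × 126 = 44.100
  age 5: 0.16 × 300 = 48.000
Maximum at age 5 (48.000).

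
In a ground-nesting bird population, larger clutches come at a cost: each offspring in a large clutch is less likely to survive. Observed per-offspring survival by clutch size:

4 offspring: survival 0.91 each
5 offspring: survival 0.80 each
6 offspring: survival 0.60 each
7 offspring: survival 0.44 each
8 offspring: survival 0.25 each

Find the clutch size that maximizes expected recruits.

Expected recruits = c × s(c):
  c=4: 4 × 0.91 = 3.640
  c=5: 5 × 0.80 = 4.000
  c=6: 6 × 0.60 = 3.600
  c=7: 7 × 0.44 = 3.080
  c=8: 8 × 0.25 = 2.000
Maximum at c = 5 (4.000 recruits).

5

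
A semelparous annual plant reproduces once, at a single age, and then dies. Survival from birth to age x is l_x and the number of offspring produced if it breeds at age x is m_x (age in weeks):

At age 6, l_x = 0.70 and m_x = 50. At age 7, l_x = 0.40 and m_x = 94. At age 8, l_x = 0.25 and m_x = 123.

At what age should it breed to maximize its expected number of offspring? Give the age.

Expected offspring if breeding at age x = l_x × m_x:
  age 6: 0.70 × 50 = 35.000
  age 7: 0.40 × 94 = 37.600
  age 8: 0.25 × 123 = 30.750
Maximum at age 7 (37.600).

7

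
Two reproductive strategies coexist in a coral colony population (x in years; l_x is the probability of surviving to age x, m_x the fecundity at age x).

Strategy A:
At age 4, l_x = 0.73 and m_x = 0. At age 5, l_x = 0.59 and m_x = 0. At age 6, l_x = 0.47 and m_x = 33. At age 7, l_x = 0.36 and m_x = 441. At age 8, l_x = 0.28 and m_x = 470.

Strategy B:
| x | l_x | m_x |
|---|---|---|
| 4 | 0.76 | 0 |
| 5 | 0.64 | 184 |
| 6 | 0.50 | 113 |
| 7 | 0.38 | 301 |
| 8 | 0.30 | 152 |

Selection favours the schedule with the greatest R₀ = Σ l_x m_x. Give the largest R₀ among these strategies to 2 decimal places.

334.24

Strategy A: R₀ = 0.73×0 + 0.59×0 + 0.47×33 + 0.36×441 + 0.28×470 = 305.8700
Strategy B: R₀ = 0.76×0 + 0.64×184 + 0.50×113 + 0.38×301 + 0.30×152 = 334.2400
Highest R₀: strategy B with 334.2400.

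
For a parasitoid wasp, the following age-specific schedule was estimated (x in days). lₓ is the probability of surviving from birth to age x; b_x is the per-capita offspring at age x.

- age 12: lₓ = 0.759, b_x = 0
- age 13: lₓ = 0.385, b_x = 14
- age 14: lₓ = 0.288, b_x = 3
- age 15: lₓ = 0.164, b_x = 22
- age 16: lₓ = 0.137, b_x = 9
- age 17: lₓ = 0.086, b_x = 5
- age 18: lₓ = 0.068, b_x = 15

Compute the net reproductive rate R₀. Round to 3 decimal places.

R₀ = Σ lₓ b_x:
  age 12: 0.759 × 0 = 0.0000
  age 13: 0.385 × 14 = 5.3900
  age 14: 0.288 × 3 = 0.8640
  age 15: 0.164 × 22 = 3.6080
  age 16: 0.137 × 9 = 1.2330
  age 17: 0.086 × 5 = 0.4300
  age 18: 0.068 × 15 = 1.0200
R₀ = 0.0000 + 5.3900 + 0.8640 + 3.6080 + 1.2330 + 0.4300 + 1.0200 = 12.5450

12.545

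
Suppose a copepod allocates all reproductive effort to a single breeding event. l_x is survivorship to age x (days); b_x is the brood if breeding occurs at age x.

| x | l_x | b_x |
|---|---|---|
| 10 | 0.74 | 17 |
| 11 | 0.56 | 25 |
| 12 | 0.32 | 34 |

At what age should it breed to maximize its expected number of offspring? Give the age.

11

Expected offspring if breeding at age x = l_x × b_x:
  age 10: 0.74 × 17 = 12.580
  age 11: 0.56 × 25 = 14.000
  age 12: 0.32 × 34 = 10.880
Maximum at age 11 (14.000).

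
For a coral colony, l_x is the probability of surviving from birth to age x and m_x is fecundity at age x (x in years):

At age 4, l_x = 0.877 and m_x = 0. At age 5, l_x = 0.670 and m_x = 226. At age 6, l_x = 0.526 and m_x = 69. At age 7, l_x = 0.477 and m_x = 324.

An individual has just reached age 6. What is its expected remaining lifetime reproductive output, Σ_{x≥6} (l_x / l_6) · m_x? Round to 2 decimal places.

l_6 = 0.526. Conditional survival from age 6 to x is l_x / l_6.
  x=6: (0.526/0.526) × 69 = 69.0000
  x=7: (0.477/0.526) × 324 = 293.8175
Sum = 69.0000 + 293.8175 = 362.8175

362.82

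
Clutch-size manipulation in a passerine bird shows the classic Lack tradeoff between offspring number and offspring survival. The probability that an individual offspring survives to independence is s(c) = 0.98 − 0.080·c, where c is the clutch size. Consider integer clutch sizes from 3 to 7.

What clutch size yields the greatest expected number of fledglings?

6

Expected fledglings = c × s(c):
  c=3: 3 × 0.740 = 2.220
  c=4: 4 × 0.660 = 2.640
  c=5: 5 × 0.580 = 2.900
  c=6: 6 × 0.500 = 3.000
  c=7: 7 × 0.420 = 2.940
Maximum at c = 6 (3.000 fledglings).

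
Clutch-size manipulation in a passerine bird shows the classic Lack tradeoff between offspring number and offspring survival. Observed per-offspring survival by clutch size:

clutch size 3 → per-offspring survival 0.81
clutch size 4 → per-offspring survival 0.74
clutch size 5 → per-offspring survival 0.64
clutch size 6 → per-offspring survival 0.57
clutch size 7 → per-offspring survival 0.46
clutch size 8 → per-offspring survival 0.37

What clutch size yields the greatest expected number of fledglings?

Expected fledglings = c × s(c):
  c=3: 3 × 0.81 = 2.430
  c=4: 4 × 0.74 = 2.960
  c=5: 5 × 0.64 = 3.200
  c=6: 6 × 0.57 = 3.420
  c=7: 7 × 0.46 = 3.220
  c=8: 8 × 0.37 = 2.960
Maximum at c = 6 (3.420 fledglings).

6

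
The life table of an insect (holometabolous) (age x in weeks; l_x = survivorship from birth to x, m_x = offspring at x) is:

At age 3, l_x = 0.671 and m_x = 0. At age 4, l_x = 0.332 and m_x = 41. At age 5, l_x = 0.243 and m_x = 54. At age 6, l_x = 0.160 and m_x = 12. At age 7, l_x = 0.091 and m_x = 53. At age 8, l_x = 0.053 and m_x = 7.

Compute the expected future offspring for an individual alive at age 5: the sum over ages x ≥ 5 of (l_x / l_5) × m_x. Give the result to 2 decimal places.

l_5 = 0.243. Conditional survival from age 5 to x is l_x / l_5.
  x=5: (0.243/0.243) × 54 = 54.0000
  x=6: (0.160/0.243) × 12 = 7.9012
  x=7: (0.091/0.243) × 53 = 19.8477
  x=8: (0.053/0.243) × 7 = 1.5267
Sum = 54.0000 + 7.9012 + 19.8477 + 1.5267 = 83.2757

83.28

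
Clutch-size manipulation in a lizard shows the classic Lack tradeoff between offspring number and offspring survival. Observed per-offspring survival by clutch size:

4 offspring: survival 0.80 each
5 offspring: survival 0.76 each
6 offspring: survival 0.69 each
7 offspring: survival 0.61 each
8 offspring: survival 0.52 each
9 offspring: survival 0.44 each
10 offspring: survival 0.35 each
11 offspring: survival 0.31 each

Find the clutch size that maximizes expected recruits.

Expected recruits = c × s(c):
  c=4: 4 × 0.80 = 3.200
  c=5: 5 × 0.76 = 3.800
  c=6: 6 × 0.69 = 4.140
  c=7: 7 × 0.61 = 4.270
  c=8: 8 × 0.52 = 4.160
  c=9: 9 × 0.44 = 3.960
  c=10: 10 × 0.35 = 3.500
  c=11: 11 × 0.31 = 3.410
Maximum at c = 7 (4.270 recruits).

7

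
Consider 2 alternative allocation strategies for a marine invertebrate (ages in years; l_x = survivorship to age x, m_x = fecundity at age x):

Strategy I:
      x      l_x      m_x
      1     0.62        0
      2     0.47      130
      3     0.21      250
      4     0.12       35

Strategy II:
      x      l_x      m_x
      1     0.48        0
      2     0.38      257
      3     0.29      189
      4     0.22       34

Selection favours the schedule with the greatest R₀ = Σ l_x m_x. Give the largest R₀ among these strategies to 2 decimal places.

159.95

Strategy I: R₀ = 0.62×0 + 0.47×130 + 0.21×250 + 0.12×35 = 117.8000
Strategy II: R₀ = 0.48×0 + 0.38×257 + 0.29×189 + 0.22×34 = 159.9500
Highest R₀: strategy II with 159.9500.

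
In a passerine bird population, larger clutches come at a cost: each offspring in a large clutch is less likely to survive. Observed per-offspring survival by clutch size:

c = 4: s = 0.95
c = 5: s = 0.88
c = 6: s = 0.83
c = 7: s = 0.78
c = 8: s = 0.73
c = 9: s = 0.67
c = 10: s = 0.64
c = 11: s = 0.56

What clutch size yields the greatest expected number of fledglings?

10

Expected fledglings = c × s(c):
  c=4: 4 × 0.95 = 3.800
  c=5: 5 × 0.88 = 4.400
  c=6: 6 × 0.83 = 4.980
  c=7: 7 × 0.78 = 5.460
  c=8: 8 × 0.73 = 5.840
  c=9: 9 × 0.67 = 6.030
  c=10: 10 × 0.64 = 6.400
  c=11: 11 × 0.56 = 6.160
Maximum at c = 10 (6.400 fledglings).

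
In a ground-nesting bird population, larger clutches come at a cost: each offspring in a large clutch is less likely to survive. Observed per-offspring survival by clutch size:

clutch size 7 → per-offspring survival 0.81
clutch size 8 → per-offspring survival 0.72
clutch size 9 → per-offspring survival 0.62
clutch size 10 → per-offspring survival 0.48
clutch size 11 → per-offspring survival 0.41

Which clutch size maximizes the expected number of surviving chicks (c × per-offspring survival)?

Expected surviving chicks = c × s(c):
  c=7: 7 × 0.81 = 5.670
  c=8: 8 × 0.72 = 5.760
  c=9: 9 × 0.62 = 5.580
  c=10: 10 × 0.48 = 4.800
  c=11: 11 × 0.41 = 4.510
Maximum at c = 8 (5.760 surviving chicks).

8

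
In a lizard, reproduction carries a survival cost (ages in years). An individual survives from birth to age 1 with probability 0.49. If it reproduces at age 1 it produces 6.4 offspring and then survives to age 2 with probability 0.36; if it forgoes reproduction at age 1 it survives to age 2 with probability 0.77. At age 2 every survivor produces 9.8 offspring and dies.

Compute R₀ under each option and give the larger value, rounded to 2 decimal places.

breed at age 1: R₀ = 0.49 × (6.4 + 0.36 × 9.8) = 0.49 × 9.9280 = 4.8647
delay to age 2: R₀ = 0.49 × (0.77 × 9.8) = 0.49 × 7.5460 = 3.6975
Higher: breed at age 1 (4.8647).

4.86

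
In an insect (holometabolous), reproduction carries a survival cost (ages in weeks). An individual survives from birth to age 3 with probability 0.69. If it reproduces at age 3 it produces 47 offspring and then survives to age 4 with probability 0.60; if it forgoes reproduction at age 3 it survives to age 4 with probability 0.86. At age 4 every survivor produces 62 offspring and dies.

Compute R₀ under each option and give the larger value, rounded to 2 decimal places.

breed at age 3: R₀ = 0.69 × (47 + 0.60 × 62) = 0.69 × 84.2000 = 58.0980
delay to age 4: R₀ = 0.69 × (0.86 × 62) = 0.69 × 53.3200 = 36.7908
Higher: breed at age 3 (58.0980).

58.10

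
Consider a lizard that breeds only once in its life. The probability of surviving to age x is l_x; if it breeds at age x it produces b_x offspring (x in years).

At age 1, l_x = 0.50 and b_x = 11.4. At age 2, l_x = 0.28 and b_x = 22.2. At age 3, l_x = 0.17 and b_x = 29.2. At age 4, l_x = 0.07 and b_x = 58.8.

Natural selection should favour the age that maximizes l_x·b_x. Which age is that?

Expected offspring if breeding at age x = l_x × b_x:
  age 1: 0.50 × 11.4 = 5.700
  age 2: 0.28 × 22.2 = 6.216
  age 3: 0.17 × 29.2 = 4.964
  age 4: 0.07 × 58.8 = 4.116
Maximum at age 2 (6.216).

2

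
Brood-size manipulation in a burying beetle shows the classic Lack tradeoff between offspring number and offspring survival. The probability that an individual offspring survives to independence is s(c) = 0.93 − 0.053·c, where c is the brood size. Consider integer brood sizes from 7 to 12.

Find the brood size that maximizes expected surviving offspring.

9

Expected surviving offspring = c × s(c):
  c=7: 7 × 0.559 = 3.913
  c=8: 8 × 0.506 = 4.048
  c=9: 9 × 0.453 = 4.077
  c=10: 10 × 0.400 = 4.000
  c=11: 11 × 0.347 = 3.817
  c=12: 12 × 0.294 = 3.528
Maximum at c = 9 (4.077 surviving offspring).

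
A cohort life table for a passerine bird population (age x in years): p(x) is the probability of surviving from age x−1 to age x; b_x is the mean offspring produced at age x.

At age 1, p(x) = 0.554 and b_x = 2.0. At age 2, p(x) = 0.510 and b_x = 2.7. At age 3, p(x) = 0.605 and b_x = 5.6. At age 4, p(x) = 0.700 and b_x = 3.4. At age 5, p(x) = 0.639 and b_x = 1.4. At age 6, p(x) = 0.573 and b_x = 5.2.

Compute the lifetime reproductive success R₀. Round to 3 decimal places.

3.570

Survivorship from birth: l_x = p_1·p_2·…·p_x.
  l_1 = 0.55400
  l_2 = 0.28254
  l_3 = 0.17094
  l_4 = 0.11966
  l_5 = 0.07646
  l_6 = 0.04381
R₀ = Σ l_x b_x:
  age 1: 0.55400 × 2.0 = 1.1080
  age 2: 0.28254 × 2.7 = 0.7629
  age 3: 0.17094 × 5.6 = 0.9573
  age 4: 0.11966 × 3.4 = 0.4068
  age 5: 0.07646 × 1.4 = 0.1070
  age 6: 0.04381 × 5.2 = 0.2278
R₀ = 1.1080 + 0.7629 + 0.9573 + 0.4068 + 0.1070 + 0.2278 = 3.5698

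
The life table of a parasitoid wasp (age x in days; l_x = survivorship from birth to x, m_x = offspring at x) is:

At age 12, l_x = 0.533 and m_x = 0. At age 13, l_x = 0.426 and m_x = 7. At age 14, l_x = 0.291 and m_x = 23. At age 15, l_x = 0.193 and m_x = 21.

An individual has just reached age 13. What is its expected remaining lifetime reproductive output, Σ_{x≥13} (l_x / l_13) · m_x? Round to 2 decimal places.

32.23

l_13 = 0.426. Conditional survival from age 13 to x is l_x / l_13.
  x=13: (0.426/0.426) × 7 = 7.0000
  x=14: (0.291/0.426) × 23 = 15.7113
  x=15: (0.193/0.426) × 21 = 9.5141
Sum = 7.0000 + 15.7113 + 9.5141 = 32.2254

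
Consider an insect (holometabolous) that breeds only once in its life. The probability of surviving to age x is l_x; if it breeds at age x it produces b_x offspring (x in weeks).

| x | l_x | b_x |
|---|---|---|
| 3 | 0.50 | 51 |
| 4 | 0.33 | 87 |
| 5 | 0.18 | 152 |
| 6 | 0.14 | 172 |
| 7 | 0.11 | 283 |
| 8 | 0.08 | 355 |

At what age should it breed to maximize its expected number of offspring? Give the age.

7

Expected offspring if breeding at age x = l_x × b_x:
  age 3: 0.50 × 51 = 25.500
  age 4: 0.33 × 87 = 28.710
  age 5: 0.18 × 152 = 27.360
  age 6: 0.14 × 172 = 24.080
  age 7: 0.11 × 283 = 31.130
  age 8: 0.08 × 355 = 28.400
Maximum at age 7 (31.130).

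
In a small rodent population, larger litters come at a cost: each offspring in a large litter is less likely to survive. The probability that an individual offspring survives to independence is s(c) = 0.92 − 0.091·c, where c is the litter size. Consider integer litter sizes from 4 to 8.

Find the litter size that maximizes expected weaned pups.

Expected weaned pups = c × s(c):
  c=4: 4 × 0.556 = 2.224
  c=5: 5 × 0.465 = 2.325
  c=6: 6 × 0.374 = 2.244
  c=7: 7 × 0.283 = 1.981
  c=8: 8 × 0.192 = 1.536
Maximum at c = 5 (2.325 weaned pups).

5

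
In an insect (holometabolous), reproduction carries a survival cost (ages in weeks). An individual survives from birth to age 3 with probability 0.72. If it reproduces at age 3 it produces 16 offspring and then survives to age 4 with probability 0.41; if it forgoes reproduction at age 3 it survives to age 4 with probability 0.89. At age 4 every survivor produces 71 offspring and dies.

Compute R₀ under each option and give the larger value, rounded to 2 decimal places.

breed at age 3: R₀ = 0.72 × (16 + 0.41 × 71) = 0.72 × 45.1100 = 32.4792
delay to age 4: R₀ = 0.72 × (0.89 × 71) = 0.72 × 63.1900 = 45.4968
Higher: delay to age 4 (45.4968).

45.50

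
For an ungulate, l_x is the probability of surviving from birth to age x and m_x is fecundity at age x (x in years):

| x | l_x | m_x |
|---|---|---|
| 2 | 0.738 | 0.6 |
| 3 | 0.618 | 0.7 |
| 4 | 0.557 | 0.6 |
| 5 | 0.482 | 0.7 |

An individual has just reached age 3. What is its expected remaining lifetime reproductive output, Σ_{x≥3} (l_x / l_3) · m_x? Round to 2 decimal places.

1.79

l_3 = 0.618. Conditional survival from age 3 to x is l_x / l_3.
  x=3: (0.618/0.618) × 0.7 = 0.7000
  x=4: (0.557/0.618) × 0.6 = 0.5408
  x=5: (0.482/0.618) × 0.7 = 0.5460
Sum = 0.7000 + 0.5408 + 0.5460 = 1.7867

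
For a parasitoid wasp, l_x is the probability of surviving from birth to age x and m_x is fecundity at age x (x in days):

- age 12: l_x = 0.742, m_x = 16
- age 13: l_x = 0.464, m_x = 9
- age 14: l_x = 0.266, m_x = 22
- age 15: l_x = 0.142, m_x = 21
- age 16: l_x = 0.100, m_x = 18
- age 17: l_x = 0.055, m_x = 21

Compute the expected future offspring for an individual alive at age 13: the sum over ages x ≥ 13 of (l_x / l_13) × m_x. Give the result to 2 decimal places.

l_13 = 0.464. Conditional survival from age 13 to x is l_x / l_13.
  x=13: (0.464/0.464) × 9 = 9.0000
  x=14: (0.266/0.464) × 22 = 12.6121
  x=15: (0.142/0.464) × 21 = 6.4267
  x=16: (0.100/0.464) × 18 = 3.8793
  x=17: (0.055/0.464) × 21 = 2.4892
Sum = 9.0000 + 12.6121 + 6.4267 + 3.8793 + 2.4892 = 34.4073

34.41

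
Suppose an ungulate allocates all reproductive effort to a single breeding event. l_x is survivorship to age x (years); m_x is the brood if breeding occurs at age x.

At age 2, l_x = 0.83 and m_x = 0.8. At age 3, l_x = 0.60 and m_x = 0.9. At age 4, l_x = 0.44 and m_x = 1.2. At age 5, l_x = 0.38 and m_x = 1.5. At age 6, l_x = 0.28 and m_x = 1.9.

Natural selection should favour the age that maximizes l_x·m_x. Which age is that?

Expected offspring if breeding at age x = l_x × m_x:
  age 2: 0.83 × 0.8 = 0.664
  age 3: 0.60 × 0.9 = 0.540
  age 4: 0.44 × 1.2 = 0.528
  age 5: 0.38 × 1.5 = 0.570
  age 6: 0.28 × 1.9 = 0.532
Maximum at age 2 (0.664).

2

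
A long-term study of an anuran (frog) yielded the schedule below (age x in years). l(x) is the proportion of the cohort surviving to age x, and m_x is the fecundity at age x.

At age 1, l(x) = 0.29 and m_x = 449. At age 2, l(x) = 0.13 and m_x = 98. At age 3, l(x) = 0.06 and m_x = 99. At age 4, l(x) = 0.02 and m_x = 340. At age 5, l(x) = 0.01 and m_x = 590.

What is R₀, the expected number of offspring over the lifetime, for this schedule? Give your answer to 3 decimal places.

161.590

R₀ = Σ l(x) m_x:
  age 1: 0.29 × 449 = 130.2100
  age 2: 0.13 × 98 = 12.7400
  age 3: 0.06 × 99 = 5.9400
  age 4: 0.02 × 340 = 6.8000
  age 5: 0.01 × 590 = 5.9000
R₀ = 130.2100 + 12.7400 + 5.9400 + 6.8000 + 5.9000 = 161.5900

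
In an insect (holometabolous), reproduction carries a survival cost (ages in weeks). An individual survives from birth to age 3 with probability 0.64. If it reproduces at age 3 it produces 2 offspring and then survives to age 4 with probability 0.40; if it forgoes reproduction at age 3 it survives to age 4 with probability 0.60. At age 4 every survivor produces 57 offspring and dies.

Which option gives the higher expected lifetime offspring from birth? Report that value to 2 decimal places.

breed at age 3: R₀ = 0.64 × (2 + 0.40 × 57) = 0.64 × 24.8000 = 15.8720
delay to age 4: R₀ = 0.64 × (0.60 × 57) = 0.64 × 34.2000 = 21.8880
Higher: delay to age 4 (21.8880).

21.89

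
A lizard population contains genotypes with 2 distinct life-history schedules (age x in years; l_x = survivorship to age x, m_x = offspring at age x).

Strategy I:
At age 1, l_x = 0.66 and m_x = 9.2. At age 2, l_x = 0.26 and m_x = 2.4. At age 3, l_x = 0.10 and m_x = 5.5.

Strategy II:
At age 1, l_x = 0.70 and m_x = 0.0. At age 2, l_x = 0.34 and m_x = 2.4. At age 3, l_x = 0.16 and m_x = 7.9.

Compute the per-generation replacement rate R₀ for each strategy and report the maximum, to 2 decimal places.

7.25

Strategy I: R₀ = 0.66×9.2 + 0.26×2.4 + 0.10×5.5 = 7.2460
Strategy II: R₀ = 0.70×0.0 + 0.34×2.4 + 0.16×7.9 = 2.0800
Highest R₀: strategy I with 7.2460.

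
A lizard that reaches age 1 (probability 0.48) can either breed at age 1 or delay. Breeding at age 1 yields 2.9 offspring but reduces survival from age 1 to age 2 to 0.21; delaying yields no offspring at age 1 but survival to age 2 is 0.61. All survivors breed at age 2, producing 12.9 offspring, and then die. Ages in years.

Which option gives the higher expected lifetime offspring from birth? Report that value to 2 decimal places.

breed at age 1: R₀ = 0.48 × (2.9 + 0.21 × 12.9) = 0.48 × 5.6090 = 2.6923
delay to age 2: R₀ = 0.48 × (0.61 × 12.9) = 0.48 × 7.8690 = 3.7771
Higher: delay to age 2 (3.7771).

3.78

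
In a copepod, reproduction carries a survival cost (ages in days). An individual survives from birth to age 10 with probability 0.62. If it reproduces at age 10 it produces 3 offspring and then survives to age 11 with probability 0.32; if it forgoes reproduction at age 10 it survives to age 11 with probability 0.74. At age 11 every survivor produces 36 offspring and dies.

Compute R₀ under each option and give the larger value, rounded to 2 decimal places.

16.52

breed at age 10: R₀ = 0.62 × (3 + 0.32 × 36) = 0.62 × 14.5200 = 9.0024
delay to age 11: R₀ = 0.62 × (0.74 × 36) = 0.62 × 26.6400 = 16.5168
Higher: delay to age 11 (16.5168).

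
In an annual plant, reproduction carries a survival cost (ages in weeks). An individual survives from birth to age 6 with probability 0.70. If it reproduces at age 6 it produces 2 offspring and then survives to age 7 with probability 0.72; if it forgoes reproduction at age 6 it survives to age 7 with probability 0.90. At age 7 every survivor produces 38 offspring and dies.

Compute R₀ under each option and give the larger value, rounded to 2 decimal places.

breed at age 6: R₀ = 0.70 × (2 + 0.72 × 38) = 0.70 × 29.3600 = 20.5520
delay to age 7: R₀ = 0.70 × (0.90 × 38) = 0.70 × 34.2000 = 23.9400
Higher: delay to age 7 (23.9400).

23.94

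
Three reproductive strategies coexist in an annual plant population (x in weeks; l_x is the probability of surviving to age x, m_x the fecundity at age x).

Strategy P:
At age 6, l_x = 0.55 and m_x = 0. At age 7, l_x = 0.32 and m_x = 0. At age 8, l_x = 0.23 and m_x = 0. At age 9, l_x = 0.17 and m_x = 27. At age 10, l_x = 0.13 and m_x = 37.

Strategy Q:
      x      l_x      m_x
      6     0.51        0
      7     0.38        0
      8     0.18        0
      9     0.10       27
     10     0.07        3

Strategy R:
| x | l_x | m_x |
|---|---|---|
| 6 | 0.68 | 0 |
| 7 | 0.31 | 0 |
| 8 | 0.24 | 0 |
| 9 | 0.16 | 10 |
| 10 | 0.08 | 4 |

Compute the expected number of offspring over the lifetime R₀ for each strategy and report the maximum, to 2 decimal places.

9.40

Strategy P: R₀ = 0.55×0 + 0.32×0 + 0.23×0 + 0.17×27 + 0.13×37 = 9.4000
Strategy Q: R₀ = 0.51×0 + 0.38×0 + 0.18×0 + 0.10×27 + 0.07×3 = 2.9100
Strategy R: R₀ = 0.68×0 + 0.31×0 + 0.24×0 + 0.16×10 + 0.08×4 = 1.9200
Highest R₀: strategy P with 9.4000.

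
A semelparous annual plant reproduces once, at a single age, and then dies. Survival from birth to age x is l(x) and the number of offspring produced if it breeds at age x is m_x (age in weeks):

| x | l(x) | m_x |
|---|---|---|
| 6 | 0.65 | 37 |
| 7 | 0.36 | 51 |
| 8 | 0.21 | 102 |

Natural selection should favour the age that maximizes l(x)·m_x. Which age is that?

6

Expected offspring if breeding at age x = l(x) × m_x:
  age 6: 0.65 × 37 = 24.050
  age 7: 0.36 × 51 = 18.360
  age 8: 0.21 × 102 = 21.420
Maximum at age 6 (24.050).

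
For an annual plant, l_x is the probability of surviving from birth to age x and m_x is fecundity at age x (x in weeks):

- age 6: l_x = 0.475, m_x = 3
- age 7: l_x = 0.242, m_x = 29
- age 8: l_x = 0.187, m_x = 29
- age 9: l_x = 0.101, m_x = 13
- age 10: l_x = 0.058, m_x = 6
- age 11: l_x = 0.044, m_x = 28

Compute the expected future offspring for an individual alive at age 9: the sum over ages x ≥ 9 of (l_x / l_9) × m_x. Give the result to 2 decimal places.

l_9 = 0.101. Conditional survival from age 9 to x is l_x / l_9.
  x=9: (0.101/0.101) × 13 = 13.0000
  x=10: (0.058/0.101) × 6 = 3.4455
  x=11: (0.044/0.101) × 28 = 12.1980
Sum = 13.0000 + 3.4455 + 12.1980 = 28.6436

28.64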